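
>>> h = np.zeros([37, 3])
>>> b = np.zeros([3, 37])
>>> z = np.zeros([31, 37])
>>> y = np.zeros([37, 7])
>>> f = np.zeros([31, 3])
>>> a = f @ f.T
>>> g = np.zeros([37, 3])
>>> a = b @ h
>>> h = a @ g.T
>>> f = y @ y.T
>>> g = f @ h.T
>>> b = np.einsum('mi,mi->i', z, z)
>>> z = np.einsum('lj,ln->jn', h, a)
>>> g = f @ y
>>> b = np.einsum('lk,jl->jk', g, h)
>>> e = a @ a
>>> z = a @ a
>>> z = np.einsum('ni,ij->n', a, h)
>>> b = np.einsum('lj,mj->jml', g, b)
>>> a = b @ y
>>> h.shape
(3, 37)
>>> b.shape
(7, 3, 37)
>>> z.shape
(3,)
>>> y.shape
(37, 7)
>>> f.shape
(37, 37)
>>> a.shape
(7, 3, 7)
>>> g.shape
(37, 7)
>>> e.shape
(3, 3)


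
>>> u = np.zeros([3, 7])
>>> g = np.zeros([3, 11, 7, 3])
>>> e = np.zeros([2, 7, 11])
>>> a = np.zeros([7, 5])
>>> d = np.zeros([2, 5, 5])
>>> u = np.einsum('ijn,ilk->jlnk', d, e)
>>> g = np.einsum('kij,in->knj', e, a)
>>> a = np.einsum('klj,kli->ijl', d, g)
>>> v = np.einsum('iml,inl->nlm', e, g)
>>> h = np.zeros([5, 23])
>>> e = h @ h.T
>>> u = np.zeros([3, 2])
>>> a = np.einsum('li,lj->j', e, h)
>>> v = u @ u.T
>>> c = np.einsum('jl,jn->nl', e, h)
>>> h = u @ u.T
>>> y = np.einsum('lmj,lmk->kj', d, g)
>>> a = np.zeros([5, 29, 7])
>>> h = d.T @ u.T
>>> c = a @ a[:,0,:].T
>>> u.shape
(3, 2)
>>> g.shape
(2, 5, 11)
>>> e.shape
(5, 5)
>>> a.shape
(5, 29, 7)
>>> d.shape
(2, 5, 5)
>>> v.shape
(3, 3)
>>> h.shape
(5, 5, 3)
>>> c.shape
(5, 29, 5)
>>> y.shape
(11, 5)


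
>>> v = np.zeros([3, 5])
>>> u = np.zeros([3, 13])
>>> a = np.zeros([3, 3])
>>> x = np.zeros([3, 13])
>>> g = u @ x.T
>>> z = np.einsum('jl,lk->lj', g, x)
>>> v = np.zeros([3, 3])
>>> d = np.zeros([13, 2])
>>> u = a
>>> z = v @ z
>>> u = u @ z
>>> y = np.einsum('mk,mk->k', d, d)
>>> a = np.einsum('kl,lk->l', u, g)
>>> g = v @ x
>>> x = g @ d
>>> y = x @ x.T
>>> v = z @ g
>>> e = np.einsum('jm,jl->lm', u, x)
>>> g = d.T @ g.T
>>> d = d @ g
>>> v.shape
(3, 13)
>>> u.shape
(3, 3)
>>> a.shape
(3,)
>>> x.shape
(3, 2)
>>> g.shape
(2, 3)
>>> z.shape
(3, 3)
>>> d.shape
(13, 3)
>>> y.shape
(3, 3)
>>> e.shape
(2, 3)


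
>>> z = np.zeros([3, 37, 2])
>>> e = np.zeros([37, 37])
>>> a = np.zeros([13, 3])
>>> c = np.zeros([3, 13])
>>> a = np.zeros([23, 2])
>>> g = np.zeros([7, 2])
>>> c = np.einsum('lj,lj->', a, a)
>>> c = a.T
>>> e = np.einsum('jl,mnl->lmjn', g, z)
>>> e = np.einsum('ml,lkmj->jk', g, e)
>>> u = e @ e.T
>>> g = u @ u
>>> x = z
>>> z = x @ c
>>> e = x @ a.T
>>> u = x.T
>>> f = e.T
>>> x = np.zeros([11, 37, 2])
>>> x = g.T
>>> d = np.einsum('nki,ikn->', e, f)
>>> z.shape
(3, 37, 23)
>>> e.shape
(3, 37, 23)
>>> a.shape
(23, 2)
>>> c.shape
(2, 23)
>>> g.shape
(37, 37)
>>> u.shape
(2, 37, 3)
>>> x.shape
(37, 37)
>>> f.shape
(23, 37, 3)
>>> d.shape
()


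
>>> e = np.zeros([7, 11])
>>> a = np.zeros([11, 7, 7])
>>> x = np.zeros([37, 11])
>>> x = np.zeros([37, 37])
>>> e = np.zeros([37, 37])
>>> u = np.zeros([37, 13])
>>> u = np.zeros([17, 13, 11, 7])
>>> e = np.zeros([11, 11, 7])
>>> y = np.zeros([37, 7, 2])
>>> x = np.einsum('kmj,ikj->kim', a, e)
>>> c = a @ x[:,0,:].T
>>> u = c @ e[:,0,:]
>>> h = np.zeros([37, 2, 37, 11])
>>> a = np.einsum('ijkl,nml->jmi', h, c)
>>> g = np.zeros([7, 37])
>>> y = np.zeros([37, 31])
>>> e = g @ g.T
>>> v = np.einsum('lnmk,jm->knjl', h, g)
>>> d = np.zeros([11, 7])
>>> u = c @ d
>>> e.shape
(7, 7)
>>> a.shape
(2, 7, 37)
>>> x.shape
(11, 11, 7)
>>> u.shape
(11, 7, 7)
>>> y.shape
(37, 31)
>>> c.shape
(11, 7, 11)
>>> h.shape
(37, 2, 37, 11)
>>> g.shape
(7, 37)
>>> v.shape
(11, 2, 7, 37)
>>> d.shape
(11, 7)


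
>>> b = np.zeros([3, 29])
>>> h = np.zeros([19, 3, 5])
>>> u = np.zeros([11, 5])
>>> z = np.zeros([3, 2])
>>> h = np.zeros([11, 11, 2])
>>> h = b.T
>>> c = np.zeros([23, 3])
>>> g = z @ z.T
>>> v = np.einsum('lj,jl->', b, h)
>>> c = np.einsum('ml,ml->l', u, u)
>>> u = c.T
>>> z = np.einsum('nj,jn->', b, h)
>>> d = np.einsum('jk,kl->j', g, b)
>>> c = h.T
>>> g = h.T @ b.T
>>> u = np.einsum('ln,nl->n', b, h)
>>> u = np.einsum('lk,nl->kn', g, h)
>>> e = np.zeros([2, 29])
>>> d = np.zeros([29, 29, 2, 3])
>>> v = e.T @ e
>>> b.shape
(3, 29)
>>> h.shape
(29, 3)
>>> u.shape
(3, 29)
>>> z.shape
()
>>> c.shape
(3, 29)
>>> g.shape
(3, 3)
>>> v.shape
(29, 29)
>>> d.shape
(29, 29, 2, 3)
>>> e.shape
(2, 29)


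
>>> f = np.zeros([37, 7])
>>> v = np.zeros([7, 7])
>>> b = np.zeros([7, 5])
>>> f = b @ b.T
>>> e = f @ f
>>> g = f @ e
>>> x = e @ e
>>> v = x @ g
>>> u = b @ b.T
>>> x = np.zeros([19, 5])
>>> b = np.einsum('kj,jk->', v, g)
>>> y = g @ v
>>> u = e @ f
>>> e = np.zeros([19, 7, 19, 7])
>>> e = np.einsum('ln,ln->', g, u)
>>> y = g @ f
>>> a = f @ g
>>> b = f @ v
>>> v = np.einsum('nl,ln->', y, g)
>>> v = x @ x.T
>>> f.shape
(7, 7)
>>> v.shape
(19, 19)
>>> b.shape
(7, 7)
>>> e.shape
()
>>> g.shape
(7, 7)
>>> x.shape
(19, 5)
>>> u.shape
(7, 7)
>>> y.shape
(7, 7)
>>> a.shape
(7, 7)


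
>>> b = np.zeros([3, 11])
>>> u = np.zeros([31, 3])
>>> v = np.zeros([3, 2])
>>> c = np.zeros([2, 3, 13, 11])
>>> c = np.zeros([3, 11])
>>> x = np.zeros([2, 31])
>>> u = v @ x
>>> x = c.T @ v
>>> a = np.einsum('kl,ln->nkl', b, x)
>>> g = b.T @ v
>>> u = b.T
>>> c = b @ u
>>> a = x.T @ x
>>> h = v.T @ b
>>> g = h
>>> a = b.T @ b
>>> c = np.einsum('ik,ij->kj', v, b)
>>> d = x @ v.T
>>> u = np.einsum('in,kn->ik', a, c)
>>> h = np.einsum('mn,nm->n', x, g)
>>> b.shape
(3, 11)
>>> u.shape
(11, 2)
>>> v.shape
(3, 2)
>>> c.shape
(2, 11)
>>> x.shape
(11, 2)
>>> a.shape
(11, 11)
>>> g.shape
(2, 11)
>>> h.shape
(2,)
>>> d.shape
(11, 3)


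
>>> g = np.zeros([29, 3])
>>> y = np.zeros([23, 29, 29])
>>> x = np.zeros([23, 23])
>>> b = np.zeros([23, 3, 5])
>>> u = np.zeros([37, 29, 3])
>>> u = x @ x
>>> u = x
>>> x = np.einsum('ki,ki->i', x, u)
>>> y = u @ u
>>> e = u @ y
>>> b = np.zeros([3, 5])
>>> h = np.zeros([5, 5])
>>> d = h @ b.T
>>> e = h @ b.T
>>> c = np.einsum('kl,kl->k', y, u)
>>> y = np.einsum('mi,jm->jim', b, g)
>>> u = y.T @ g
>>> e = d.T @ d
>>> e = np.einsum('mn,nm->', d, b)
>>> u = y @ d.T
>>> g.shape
(29, 3)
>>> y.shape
(29, 5, 3)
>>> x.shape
(23,)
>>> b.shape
(3, 5)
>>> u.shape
(29, 5, 5)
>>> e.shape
()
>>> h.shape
(5, 5)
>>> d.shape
(5, 3)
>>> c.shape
(23,)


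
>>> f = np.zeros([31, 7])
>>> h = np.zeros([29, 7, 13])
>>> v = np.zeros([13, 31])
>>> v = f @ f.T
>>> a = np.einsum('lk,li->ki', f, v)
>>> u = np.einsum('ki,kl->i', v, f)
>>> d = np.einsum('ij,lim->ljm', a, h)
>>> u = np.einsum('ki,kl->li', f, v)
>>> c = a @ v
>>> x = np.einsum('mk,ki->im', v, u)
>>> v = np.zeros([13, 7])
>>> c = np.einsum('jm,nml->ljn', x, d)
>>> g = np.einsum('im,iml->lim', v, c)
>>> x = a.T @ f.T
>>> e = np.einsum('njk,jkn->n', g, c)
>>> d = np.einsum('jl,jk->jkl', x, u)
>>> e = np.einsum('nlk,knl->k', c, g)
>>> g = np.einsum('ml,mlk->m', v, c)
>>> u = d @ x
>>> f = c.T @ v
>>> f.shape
(29, 7, 7)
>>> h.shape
(29, 7, 13)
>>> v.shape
(13, 7)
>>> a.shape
(7, 31)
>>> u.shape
(31, 7, 31)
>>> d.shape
(31, 7, 31)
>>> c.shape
(13, 7, 29)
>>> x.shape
(31, 31)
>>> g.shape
(13,)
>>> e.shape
(29,)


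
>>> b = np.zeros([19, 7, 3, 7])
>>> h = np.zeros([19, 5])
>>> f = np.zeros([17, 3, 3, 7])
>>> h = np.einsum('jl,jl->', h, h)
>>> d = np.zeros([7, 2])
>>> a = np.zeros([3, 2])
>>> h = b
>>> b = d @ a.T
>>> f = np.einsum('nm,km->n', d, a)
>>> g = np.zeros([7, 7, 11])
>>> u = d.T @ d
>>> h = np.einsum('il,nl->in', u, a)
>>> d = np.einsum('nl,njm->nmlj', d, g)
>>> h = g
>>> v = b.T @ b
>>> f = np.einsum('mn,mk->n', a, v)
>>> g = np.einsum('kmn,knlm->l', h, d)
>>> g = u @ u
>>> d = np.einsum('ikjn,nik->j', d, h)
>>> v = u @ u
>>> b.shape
(7, 3)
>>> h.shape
(7, 7, 11)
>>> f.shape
(2,)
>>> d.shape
(2,)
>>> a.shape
(3, 2)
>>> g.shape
(2, 2)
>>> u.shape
(2, 2)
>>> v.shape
(2, 2)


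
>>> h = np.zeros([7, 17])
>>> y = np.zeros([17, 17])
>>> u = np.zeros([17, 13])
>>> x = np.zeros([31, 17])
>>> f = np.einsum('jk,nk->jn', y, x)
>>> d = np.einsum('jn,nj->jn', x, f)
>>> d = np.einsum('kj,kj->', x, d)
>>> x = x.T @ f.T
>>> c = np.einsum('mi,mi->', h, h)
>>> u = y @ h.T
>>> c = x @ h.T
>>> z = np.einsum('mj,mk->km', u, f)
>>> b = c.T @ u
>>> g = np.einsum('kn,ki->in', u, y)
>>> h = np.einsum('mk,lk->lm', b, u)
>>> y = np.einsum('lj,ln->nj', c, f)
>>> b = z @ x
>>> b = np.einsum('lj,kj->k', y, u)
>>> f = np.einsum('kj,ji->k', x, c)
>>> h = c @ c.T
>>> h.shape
(17, 17)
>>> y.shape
(31, 7)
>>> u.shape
(17, 7)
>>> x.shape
(17, 17)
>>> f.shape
(17,)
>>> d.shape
()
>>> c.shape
(17, 7)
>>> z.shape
(31, 17)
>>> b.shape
(17,)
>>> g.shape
(17, 7)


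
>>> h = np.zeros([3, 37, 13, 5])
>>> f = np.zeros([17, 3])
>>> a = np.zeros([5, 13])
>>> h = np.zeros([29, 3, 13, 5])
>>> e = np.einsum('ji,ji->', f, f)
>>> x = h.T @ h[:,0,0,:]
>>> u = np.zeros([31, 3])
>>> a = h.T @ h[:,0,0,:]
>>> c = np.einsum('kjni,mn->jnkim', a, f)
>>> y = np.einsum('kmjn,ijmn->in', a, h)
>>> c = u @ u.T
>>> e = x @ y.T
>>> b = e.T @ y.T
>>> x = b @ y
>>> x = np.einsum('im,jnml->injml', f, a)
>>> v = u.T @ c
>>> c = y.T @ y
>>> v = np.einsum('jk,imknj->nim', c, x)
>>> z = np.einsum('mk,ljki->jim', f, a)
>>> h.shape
(29, 3, 13, 5)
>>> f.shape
(17, 3)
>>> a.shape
(5, 13, 3, 5)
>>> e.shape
(5, 13, 3, 29)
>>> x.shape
(17, 13, 5, 3, 5)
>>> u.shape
(31, 3)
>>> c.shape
(5, 5)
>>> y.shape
(29, 5)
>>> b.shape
(29, 3, 13, 29)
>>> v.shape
(3, 17, 13)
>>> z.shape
(13, 5, 17)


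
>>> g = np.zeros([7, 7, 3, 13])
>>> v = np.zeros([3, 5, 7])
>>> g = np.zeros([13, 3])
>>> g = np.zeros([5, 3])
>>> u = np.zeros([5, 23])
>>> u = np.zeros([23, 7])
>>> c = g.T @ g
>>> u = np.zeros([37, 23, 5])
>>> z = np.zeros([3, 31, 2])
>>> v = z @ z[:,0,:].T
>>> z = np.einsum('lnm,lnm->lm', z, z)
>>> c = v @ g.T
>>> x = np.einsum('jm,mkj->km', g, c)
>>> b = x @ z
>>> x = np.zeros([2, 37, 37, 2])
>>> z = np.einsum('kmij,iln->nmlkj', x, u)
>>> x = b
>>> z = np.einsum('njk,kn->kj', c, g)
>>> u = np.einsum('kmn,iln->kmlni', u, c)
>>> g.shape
(5, 3)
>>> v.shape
(3, 31, 3)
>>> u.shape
(37, 23, 31, 5, 3)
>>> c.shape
(3, 31, 5)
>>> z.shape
(5, 31)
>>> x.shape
(31, 2)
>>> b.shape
(31, 2)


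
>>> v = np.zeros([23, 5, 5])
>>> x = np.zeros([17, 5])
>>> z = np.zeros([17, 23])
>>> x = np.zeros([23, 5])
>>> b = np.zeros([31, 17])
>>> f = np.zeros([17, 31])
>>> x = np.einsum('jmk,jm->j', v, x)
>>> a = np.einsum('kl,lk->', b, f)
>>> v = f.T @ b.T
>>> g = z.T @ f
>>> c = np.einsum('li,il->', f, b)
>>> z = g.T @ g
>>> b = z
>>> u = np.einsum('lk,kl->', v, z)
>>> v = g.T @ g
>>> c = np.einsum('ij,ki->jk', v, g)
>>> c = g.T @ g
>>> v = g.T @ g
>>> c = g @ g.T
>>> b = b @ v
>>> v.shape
(31, 31)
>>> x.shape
(23,)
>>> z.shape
(31, 31)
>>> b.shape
(31, 31)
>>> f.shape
(17, 31)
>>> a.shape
()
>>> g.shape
(23, 31)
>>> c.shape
(23, 23)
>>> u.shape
()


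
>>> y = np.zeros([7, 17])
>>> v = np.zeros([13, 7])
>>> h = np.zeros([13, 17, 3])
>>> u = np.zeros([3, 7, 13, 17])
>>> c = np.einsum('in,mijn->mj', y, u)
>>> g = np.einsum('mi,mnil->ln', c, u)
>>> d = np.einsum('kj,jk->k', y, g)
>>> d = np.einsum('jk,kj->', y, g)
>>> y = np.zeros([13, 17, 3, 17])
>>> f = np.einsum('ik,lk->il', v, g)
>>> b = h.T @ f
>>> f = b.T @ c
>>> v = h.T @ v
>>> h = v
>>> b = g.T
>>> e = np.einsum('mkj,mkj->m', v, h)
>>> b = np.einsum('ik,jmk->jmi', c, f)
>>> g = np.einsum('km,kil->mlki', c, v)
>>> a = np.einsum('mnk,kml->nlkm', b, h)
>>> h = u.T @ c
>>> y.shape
(13, 17, 3, 17)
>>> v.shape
(3, 17, 7)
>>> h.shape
(17, 13, 7, 13)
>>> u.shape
(3, 7, 13, 17)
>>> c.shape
(3, 13)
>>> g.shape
(13, 7, 3, 17)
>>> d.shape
()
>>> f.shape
(17, 17, 13)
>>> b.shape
(17, 17, 3)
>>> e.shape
(3,)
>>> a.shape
(17, 7, 3, 17)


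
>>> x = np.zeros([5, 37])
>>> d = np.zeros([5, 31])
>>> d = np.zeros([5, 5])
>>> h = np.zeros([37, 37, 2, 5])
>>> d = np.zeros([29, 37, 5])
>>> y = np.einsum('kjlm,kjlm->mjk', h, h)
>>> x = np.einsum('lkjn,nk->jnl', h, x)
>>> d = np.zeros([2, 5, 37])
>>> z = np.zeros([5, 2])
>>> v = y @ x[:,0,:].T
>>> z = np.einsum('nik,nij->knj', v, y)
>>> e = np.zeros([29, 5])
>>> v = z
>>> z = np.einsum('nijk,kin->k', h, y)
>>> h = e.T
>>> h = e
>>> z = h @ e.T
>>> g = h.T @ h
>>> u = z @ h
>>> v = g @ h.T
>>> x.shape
(2, 5, 37)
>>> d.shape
(2, 5, 37)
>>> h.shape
(29, 5)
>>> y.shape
(5, 37, 37)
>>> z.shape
(29, 29)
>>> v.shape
(5, 29)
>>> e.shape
(29, 5)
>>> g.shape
(5, 5)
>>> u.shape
(29, 5)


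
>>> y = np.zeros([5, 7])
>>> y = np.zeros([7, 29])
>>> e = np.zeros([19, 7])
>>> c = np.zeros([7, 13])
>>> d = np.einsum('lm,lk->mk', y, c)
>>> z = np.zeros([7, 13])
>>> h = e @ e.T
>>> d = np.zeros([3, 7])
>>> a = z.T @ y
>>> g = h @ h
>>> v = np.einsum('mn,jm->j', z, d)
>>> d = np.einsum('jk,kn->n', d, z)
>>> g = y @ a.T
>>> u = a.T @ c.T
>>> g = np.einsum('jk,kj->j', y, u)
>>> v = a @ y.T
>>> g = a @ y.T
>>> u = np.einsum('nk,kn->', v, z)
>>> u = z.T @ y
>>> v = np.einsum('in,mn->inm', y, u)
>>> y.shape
(7, 29)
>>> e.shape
(19, 7)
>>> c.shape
(7, 13)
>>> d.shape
(13,)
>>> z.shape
(7, 13)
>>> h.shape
(19, 19)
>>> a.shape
(13, 29)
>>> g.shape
(13, 7)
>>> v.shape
(7, 29, 13)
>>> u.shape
(13, 29)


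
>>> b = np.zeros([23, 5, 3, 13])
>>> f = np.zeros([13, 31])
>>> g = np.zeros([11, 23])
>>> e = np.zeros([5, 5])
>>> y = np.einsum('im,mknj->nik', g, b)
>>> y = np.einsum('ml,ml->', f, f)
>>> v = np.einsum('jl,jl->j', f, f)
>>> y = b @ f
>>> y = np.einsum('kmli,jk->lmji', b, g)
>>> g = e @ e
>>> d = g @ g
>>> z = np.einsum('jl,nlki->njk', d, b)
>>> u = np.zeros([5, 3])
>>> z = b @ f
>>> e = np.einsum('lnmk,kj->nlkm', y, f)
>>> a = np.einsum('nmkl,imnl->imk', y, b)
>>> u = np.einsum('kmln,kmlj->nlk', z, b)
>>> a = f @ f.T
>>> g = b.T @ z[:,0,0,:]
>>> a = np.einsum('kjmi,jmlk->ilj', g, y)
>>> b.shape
(23, 5, 3, 13)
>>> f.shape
(13, 31)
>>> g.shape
(13, 3, 5, 31)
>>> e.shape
(5, 3, 13, 11)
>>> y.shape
(3, 5, 11, 13)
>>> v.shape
(13,)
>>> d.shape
(5, 5)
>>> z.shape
(23, 5, 3, 31)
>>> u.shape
(31, 3, 23)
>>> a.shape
(31, 11, 3)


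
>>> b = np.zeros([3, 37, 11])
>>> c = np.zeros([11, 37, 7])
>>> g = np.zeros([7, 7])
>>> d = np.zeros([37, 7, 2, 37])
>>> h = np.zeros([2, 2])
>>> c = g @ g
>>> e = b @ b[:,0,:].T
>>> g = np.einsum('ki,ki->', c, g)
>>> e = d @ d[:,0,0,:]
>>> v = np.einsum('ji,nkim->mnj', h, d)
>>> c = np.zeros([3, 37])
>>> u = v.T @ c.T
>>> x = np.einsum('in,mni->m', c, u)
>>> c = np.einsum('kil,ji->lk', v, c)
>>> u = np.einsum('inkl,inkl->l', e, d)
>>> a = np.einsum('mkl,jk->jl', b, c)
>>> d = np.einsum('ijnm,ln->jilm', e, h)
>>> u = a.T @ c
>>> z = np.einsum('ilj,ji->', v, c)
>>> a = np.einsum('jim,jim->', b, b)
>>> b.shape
(3, 37, 11)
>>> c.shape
(2, 37)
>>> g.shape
()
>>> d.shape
(7, 37, 2, 37)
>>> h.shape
(2, 2)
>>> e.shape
(37, 7, 2, 37)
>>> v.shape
(37, 37, 2)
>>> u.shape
(11, 37)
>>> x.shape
(2,)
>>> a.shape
()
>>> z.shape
()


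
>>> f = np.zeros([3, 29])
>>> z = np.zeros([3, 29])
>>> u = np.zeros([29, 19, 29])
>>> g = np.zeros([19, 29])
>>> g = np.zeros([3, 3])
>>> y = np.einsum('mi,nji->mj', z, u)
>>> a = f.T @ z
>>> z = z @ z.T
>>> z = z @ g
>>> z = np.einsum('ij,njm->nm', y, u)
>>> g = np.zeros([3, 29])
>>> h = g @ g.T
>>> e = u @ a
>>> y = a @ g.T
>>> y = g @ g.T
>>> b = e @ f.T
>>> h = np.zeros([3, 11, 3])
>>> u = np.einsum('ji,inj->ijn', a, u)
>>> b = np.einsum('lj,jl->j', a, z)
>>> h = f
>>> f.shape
(3, 29)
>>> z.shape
(29, 29)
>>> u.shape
(29, 29, 19)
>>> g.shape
(3, 29)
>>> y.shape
(3, 3)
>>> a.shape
(29, 29)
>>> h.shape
(3, 29)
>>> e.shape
(29, 19, 29)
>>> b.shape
(29,)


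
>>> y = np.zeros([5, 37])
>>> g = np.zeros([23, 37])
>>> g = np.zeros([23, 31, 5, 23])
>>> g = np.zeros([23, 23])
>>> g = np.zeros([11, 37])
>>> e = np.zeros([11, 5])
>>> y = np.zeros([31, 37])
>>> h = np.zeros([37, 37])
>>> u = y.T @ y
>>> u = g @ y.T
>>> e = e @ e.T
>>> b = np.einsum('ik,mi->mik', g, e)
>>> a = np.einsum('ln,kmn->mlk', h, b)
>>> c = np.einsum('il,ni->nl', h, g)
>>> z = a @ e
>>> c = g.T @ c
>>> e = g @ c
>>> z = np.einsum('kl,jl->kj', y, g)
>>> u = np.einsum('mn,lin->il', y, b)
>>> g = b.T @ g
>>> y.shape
(31, 37)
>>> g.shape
(37, 11, 37)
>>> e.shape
(11, 37)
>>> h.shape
(37, 37)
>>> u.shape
(11, 11)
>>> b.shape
(11, 11, 37)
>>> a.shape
(11, 37, 11)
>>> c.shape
(37, 37)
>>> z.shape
(31, 11)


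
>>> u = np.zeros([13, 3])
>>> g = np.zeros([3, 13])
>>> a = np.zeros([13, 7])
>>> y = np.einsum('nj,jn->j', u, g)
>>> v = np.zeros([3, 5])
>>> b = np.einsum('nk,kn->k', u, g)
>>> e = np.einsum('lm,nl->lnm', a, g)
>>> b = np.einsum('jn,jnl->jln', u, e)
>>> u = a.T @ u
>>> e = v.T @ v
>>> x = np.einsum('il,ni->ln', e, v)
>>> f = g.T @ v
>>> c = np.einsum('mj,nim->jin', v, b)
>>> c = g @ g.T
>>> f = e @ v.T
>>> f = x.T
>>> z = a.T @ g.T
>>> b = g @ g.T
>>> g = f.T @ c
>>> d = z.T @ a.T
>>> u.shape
(7, 3)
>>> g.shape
(5, 3)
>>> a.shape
(13, 7)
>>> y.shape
(3,)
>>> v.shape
(3, 5)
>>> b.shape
(3, 3)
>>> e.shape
(5, 5)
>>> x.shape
(5, 3)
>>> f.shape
(3, 5)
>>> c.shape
(3, 3)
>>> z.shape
(7, 3)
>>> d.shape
(3, 13)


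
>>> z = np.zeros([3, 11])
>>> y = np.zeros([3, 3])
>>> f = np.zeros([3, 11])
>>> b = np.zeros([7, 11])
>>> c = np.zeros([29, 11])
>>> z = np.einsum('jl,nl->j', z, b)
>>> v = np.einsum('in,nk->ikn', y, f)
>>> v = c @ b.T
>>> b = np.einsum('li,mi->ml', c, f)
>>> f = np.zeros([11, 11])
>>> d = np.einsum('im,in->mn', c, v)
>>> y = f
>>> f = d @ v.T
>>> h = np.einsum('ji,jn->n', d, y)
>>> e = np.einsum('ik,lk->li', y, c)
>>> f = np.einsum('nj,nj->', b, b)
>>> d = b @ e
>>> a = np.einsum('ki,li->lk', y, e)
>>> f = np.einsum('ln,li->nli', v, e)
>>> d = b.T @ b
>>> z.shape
(3,)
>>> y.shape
(11, 11)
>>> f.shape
(7, 29, 11)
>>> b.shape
(3, 29)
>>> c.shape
(29, 11)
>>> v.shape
(29, 7)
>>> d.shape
(29, 29)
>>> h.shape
(11,)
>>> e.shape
(29, 11)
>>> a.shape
(29, 11)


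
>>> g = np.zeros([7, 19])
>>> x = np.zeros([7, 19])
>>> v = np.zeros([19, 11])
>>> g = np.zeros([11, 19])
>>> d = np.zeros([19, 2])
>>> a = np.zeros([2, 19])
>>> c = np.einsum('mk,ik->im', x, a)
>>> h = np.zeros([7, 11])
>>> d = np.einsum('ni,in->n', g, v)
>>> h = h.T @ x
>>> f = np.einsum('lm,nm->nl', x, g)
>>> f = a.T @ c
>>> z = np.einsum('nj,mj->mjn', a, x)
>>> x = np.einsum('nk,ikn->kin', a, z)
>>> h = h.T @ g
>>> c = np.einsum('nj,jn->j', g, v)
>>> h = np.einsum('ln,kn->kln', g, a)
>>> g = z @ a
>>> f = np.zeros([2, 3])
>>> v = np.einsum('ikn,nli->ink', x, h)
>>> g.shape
(7, 19, 19)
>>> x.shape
(19, 7, 2)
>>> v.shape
(19, 2, 7)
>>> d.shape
(11,)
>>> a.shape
(2, 19)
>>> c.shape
(19,)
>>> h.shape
(2, 11, 19)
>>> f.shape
(2, 3)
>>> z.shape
(7, 19, 2)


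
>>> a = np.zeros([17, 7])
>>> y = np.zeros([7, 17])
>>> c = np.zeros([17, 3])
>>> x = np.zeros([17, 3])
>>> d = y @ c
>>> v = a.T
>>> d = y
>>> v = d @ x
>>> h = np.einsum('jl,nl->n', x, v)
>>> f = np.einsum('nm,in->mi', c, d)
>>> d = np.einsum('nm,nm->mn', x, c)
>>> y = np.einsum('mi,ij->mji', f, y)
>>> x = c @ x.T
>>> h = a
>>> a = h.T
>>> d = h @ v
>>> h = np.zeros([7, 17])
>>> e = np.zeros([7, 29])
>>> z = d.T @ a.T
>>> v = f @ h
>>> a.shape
(7, 17)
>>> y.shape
(3, 17, 7)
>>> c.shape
(17, 3)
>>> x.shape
(17, 17)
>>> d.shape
(17, 3)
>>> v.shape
(3, 17)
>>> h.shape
(7, 17)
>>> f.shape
(3, 7)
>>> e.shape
(7, 29)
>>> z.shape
(3, 7)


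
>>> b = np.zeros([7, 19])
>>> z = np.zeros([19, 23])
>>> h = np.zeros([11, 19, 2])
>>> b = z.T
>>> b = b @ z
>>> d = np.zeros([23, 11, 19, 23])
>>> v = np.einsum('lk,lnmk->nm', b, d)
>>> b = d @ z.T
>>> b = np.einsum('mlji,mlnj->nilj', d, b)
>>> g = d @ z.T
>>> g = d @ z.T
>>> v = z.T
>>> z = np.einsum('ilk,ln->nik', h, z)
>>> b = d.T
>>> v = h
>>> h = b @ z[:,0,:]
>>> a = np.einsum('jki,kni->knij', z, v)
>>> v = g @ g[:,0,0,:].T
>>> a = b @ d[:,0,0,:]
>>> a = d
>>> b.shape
(23, 19, 11, 23)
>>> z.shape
(23, 11, 2)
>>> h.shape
(23, 19, 11, 2)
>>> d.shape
(23, 11, 19, 23)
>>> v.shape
(23, 11, 19, 23)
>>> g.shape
(23, 11, 19, 19)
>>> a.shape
(23, 11, 19, 23)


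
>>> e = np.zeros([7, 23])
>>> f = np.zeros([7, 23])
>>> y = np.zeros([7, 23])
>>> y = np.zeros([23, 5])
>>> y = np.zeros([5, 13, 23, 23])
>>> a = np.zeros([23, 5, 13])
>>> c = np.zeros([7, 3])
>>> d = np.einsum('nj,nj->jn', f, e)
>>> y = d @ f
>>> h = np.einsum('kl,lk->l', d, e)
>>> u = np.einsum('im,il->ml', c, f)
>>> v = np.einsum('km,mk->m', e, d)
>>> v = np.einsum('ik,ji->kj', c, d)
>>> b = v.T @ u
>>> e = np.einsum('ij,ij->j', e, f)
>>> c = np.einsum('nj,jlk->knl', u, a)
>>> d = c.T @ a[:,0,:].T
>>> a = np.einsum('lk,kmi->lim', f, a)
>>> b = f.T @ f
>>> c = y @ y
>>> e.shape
(23,)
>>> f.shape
(7, 23)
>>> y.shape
(23, 23)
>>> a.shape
(7, 13, 5)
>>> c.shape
(23, 23)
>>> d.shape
(5, 3, 23)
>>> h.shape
(7,)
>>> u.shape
(3, 23)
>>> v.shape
(3, 23)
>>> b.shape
(23, 23)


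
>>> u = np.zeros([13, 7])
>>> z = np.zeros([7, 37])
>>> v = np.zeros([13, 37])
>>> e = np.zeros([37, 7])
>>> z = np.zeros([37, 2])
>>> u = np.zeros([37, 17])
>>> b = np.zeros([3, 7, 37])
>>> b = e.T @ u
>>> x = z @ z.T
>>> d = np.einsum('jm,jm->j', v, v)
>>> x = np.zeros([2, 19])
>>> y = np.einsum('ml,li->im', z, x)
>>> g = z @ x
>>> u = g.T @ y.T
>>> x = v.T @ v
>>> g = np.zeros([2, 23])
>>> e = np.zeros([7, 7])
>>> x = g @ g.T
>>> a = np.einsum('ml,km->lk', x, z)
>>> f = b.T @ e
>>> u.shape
(19, 19)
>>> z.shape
(37, 2)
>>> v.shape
(13, 37)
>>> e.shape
(7, 7)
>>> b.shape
(7, 17)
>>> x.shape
(2, 2)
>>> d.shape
(13,)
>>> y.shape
(19, 37)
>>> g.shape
(2, 23)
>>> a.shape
(2, 37)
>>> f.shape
(17, 7)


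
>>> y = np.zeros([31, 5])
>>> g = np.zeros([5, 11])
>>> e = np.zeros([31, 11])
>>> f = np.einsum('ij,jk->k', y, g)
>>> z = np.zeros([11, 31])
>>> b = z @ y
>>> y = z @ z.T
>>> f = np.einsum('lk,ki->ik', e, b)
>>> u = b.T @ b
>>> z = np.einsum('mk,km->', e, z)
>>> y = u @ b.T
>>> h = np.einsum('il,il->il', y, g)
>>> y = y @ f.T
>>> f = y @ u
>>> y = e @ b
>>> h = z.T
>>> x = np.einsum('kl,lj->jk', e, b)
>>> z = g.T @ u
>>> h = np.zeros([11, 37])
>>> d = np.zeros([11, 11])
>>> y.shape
(31, 5)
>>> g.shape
(5, 11)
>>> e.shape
(31, 11)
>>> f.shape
(5, 5)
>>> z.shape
(11, 5)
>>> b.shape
(11, 5)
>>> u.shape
(5, 5)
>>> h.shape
(11, 37)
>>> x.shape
(5, 31)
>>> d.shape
(11, 11)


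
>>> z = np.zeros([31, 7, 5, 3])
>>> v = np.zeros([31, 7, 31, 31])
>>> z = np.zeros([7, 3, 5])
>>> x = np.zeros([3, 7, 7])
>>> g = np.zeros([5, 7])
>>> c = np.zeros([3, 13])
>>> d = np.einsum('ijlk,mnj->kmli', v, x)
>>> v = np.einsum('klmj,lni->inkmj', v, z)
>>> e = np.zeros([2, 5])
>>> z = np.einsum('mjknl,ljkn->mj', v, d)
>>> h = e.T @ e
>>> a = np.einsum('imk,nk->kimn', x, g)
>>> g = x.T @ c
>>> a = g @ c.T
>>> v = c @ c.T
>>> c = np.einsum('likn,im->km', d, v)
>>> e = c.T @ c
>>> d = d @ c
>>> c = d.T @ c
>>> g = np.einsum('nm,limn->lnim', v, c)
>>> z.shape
(5, 3)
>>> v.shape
(3, 3)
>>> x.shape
(3, 7, 7)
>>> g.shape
(3, 3, 31, 3)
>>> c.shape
(3, 31, 3, 3)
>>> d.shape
(31, 3, 31, 3)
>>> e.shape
(3, 3)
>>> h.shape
(5, 5)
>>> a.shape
(7, 7, 3)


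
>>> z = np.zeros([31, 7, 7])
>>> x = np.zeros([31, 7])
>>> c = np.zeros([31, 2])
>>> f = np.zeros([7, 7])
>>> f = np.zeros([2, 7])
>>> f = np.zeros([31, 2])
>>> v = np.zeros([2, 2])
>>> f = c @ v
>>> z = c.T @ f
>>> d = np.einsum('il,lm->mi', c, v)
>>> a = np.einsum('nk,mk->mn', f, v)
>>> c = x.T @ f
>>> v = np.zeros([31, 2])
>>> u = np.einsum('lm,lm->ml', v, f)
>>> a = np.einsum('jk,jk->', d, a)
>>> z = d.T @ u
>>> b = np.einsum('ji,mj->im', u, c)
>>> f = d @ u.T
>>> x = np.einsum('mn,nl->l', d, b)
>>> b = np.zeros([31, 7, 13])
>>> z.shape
(31, 31)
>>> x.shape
(7,)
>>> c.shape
(7, 2)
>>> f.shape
(2, 2)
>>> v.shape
(31, 2)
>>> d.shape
(2, 31)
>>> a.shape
()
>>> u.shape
(2, 31)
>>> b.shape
(31, 7, 13)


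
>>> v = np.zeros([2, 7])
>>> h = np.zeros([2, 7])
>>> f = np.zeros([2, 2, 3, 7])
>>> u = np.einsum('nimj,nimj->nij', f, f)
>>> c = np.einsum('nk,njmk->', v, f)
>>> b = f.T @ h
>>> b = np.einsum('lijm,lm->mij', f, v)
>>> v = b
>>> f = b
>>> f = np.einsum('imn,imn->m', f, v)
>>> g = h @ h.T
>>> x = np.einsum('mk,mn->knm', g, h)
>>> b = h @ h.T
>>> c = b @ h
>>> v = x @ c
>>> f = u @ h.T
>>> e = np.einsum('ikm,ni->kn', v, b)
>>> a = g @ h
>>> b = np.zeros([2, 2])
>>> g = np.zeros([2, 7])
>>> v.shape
(2, 7, 7)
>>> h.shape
(2, 7)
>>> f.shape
(2, 2, 2)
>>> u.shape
(2, 2, 7)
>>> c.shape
(2, 7)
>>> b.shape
(2, 2)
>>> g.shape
(2, 7)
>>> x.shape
(2, 7, 2)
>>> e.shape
(7, 2)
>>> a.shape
(2, 7)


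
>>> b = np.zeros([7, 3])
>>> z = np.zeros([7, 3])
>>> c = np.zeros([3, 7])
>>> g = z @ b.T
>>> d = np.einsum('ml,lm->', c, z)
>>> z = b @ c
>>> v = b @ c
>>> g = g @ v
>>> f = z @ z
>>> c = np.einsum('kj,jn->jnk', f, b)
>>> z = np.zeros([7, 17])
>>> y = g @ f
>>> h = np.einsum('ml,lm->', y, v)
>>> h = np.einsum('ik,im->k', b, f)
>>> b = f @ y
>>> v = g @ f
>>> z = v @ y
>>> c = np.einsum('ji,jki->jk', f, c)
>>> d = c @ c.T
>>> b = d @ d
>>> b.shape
(7, 7)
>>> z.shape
(7, 7)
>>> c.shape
(7, 3)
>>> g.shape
(7, 7)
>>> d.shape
(7, 7)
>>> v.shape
(7, 7)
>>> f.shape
(7, 7)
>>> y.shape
(7, 7)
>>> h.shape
(3,)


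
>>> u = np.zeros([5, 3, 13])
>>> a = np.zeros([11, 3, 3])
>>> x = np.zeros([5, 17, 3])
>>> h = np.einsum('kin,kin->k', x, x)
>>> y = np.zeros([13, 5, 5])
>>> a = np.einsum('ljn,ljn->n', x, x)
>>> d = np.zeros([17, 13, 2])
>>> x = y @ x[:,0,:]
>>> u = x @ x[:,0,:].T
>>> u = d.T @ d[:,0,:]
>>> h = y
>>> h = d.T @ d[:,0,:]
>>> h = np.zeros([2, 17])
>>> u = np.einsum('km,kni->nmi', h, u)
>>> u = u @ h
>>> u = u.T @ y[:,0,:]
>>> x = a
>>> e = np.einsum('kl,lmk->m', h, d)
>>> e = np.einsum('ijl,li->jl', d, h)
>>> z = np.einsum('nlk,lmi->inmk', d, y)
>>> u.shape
(17, 17, 5)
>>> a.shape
(3,)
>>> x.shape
(3,)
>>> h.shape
(2, 17)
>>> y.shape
(13, 5, 5)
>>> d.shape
(17, 13, 2)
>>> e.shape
(13, 2)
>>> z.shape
(5, 17, 5, 2)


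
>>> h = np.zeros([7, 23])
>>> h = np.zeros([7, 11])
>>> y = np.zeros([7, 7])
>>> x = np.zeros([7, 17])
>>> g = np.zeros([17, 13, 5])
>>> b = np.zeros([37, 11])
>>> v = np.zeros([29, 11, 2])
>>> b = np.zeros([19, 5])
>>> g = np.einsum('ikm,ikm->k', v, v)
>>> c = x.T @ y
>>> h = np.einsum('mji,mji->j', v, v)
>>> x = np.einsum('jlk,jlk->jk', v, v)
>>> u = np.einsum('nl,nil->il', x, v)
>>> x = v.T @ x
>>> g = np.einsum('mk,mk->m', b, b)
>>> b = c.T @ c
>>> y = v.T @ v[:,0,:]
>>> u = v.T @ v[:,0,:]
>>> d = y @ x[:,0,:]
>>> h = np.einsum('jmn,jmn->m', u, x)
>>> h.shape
(11,)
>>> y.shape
(2, 11, 2)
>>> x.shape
(2, 11, 2)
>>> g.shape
(19,)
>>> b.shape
(7, 7)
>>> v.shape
(29, 11, 2)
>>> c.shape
(17, 7)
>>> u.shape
(2, 11, 2)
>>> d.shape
(2, 11, 2)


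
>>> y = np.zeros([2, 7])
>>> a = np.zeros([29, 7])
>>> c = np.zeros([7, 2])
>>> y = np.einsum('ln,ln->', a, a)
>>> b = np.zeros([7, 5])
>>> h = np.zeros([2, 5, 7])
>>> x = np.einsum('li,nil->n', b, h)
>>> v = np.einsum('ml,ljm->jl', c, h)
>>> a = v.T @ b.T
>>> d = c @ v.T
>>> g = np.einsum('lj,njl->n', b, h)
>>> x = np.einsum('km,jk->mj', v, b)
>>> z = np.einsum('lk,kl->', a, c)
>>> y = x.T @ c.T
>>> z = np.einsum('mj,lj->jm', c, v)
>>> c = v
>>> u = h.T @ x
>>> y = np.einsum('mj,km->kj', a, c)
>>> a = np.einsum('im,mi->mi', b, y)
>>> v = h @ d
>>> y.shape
(5, 7)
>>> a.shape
(5, 7)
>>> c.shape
(5, 2)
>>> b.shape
(7, 5)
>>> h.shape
(2, 5, 7)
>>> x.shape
(2, 7)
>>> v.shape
(2, 5, 5)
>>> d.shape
(7, 5)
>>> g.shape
(2,)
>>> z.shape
(2, 7)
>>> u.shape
(7, 5, 7)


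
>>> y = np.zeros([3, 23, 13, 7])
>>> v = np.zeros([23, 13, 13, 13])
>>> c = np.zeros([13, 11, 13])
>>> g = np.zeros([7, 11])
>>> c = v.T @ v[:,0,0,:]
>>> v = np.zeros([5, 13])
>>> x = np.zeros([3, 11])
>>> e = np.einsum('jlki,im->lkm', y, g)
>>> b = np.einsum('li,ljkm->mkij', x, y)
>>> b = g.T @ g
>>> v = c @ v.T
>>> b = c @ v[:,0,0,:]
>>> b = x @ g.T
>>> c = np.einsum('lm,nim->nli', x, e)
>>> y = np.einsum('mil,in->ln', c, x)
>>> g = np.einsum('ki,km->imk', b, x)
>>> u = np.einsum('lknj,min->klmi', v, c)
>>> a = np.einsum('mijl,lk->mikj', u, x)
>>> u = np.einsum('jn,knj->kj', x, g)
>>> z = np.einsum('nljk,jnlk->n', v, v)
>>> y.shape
(13, 11)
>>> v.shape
(13, 13, 13, 5)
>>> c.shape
(23, 3, 13)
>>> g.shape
(7, 11, 3)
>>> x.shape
(3, 11)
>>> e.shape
(23, 13, 11)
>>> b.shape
(3, 7)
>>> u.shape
(7, 3)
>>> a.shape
(13, 13, 11, 23)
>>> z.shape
(13,)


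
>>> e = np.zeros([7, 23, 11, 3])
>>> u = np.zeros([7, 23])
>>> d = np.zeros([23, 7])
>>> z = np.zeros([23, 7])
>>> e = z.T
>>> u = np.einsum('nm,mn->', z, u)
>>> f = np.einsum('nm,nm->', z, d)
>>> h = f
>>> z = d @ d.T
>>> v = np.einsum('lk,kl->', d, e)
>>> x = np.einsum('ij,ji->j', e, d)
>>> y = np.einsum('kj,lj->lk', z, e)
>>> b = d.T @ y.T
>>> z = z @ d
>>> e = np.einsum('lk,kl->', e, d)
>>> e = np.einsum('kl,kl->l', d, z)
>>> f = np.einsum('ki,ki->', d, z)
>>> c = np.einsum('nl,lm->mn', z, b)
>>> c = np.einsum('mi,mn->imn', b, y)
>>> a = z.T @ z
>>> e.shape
(7,)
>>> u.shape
()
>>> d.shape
(23, 7)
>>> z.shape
(23, 7)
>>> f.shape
()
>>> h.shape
()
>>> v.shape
()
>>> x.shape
(23,)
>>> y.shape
(7, 23)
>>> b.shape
(7, 7)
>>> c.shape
(7, 7, 23)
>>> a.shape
(7, 7)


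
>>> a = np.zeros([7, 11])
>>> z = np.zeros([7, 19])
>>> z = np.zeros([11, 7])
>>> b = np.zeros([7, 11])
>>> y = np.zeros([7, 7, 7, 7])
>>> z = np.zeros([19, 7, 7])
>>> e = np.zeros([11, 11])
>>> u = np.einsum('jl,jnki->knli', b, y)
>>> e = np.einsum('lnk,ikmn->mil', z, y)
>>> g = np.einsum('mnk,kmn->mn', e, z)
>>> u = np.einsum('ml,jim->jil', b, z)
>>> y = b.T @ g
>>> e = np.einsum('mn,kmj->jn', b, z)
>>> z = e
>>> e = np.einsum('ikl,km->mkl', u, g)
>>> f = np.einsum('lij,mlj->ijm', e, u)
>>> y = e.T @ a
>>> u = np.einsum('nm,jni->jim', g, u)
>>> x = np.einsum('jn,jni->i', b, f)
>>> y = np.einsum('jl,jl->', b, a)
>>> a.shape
(7, 11)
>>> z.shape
(7, 11)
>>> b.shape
(7, 11)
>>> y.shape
()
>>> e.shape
(7, 7, 11)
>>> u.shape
(19, 11, 7)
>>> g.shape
(7, 7)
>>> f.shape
(7, 11, 19)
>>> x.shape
(19,)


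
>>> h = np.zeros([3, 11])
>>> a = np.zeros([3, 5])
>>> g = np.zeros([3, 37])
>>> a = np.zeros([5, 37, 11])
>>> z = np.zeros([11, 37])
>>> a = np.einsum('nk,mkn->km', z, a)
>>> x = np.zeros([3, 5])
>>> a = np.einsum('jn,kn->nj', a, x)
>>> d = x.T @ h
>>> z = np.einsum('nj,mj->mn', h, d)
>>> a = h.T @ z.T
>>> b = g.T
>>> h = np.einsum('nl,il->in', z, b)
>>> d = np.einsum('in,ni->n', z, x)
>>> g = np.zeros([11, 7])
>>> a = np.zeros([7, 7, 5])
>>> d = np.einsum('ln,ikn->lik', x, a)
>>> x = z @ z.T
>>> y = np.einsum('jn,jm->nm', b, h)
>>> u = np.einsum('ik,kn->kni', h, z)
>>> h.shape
(37, 5)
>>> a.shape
(7, 7, 5)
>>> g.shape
(11, 7)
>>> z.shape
(5, 3)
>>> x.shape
(5, 5)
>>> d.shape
(3, 7, 7)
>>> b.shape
(37, 3)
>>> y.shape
(3, 5)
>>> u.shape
(5, 3, 37)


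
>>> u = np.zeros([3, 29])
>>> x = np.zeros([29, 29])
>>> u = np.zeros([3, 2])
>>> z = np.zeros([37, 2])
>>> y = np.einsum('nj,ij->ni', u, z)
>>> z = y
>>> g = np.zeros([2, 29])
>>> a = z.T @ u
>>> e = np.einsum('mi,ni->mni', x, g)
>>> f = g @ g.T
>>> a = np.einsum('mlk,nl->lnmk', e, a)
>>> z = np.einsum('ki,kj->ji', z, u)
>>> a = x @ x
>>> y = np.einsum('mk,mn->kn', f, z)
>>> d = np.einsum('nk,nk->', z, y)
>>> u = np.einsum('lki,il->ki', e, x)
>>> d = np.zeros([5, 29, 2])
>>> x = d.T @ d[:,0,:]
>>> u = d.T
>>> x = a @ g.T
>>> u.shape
(2, 29, 5)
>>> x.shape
(29, 2)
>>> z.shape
(2, 37)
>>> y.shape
(2, 37)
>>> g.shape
(2, 29)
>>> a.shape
(29, 29)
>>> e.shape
(29, 2, 29)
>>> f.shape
(2, 2)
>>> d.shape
(5, 29, 2)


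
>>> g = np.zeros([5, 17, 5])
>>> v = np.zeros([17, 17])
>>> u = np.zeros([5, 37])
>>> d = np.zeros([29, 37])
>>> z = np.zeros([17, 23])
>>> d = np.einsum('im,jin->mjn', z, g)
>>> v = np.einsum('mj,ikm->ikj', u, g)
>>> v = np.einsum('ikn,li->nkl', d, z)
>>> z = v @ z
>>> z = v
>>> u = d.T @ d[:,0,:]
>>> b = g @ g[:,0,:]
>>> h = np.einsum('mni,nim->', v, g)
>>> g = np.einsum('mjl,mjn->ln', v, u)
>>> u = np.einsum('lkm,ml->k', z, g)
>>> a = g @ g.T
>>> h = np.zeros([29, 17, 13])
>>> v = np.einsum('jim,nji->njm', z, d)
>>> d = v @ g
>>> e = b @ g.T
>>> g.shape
(17, 5)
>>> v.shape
(23, 5, 17)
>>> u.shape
(5,)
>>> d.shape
(23, 5, 5)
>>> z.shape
(5, 5, 17)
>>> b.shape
(5, 17, 5)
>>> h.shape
(29, 17, 13)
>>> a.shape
(17, 17)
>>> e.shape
(5, 17, 17)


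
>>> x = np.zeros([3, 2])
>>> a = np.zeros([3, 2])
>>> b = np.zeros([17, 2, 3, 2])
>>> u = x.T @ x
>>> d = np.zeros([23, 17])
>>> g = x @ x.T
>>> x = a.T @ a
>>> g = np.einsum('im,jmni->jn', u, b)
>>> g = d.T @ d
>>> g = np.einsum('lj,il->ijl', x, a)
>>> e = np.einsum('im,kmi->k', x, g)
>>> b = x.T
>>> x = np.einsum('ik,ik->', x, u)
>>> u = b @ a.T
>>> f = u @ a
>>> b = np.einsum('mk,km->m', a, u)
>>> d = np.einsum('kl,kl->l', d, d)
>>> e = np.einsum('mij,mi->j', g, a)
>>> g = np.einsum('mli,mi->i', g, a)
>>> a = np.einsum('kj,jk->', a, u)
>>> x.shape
()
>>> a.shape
()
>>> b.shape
(3,)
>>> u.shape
(2, 3)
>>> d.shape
(17,)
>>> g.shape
(2,)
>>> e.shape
(2,)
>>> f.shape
(2, 2)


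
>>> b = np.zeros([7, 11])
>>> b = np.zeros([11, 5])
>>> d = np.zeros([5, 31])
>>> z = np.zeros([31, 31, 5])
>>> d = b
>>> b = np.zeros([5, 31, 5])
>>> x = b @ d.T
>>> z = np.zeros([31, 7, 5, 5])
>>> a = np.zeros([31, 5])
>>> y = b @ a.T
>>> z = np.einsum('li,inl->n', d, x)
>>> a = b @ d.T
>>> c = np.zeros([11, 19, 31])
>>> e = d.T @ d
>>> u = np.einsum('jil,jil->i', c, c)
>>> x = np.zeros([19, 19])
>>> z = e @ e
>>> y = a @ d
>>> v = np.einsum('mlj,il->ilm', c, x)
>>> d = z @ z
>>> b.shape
(5, 31, 5)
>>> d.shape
(5, 5)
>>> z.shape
(5, 5)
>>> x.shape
(19, 19)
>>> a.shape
(5, 31, 11)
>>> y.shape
(5, 31, 5)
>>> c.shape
(11, 19, 31)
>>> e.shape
(5, 5)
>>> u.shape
(19,)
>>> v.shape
(19, 19, 11)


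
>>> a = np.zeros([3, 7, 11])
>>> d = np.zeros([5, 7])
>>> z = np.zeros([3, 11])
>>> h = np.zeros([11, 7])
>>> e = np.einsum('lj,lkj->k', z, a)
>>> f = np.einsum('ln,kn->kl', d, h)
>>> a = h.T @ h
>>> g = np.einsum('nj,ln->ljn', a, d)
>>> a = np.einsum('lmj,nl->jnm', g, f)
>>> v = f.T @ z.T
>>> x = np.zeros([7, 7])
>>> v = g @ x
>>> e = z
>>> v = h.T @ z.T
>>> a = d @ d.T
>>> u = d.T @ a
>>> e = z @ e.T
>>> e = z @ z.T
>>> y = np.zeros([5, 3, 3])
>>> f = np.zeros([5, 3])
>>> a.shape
(5, 5)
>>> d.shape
(5, 7)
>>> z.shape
(3, 11)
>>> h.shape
(11, 7)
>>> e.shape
(3, 3)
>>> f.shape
(5, 3)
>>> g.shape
(5, 7, 7)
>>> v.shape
(7, 3)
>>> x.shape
(7, 7)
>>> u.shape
(7, 5)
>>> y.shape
(5, 3, 3)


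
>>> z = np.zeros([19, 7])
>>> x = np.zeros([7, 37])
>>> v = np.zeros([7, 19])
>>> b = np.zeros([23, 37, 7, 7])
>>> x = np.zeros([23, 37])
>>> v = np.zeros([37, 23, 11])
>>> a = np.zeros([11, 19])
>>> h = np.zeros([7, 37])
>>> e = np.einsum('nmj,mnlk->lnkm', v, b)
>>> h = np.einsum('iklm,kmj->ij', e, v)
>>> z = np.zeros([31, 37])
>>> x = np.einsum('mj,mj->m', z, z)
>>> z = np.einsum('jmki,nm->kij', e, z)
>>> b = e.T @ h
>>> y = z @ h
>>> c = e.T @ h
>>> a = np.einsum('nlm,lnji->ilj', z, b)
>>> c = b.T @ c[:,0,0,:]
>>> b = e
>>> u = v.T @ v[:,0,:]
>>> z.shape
(7, 23, 7)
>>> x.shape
(31,)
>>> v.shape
(37, 23, 11)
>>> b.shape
(7, 37, 7, 23)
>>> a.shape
(11, 23, 37)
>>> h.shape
(7, 11)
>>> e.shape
(7, 37, 7, 23)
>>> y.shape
(7, 23, 11)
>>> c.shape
(11, 37, 7, 11)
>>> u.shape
(11, 23, 11)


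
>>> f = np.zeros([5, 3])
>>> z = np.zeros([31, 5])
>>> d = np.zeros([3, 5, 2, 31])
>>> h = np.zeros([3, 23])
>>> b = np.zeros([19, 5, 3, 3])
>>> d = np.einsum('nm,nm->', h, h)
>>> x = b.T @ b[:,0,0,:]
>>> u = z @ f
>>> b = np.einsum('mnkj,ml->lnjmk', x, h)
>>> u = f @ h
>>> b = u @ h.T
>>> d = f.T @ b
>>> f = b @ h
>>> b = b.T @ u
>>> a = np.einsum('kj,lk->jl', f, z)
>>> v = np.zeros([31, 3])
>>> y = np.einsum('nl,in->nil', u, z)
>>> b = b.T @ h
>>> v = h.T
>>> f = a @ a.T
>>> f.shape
(23, 23)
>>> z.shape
(31, 5)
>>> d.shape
(3, 3)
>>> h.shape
(3, 23)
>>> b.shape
(23, 23)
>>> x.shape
(3, 3, 5, 3)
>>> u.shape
(5, 23)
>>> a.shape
(23, 31)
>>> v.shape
(23, 3)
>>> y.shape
(5, 31, 23)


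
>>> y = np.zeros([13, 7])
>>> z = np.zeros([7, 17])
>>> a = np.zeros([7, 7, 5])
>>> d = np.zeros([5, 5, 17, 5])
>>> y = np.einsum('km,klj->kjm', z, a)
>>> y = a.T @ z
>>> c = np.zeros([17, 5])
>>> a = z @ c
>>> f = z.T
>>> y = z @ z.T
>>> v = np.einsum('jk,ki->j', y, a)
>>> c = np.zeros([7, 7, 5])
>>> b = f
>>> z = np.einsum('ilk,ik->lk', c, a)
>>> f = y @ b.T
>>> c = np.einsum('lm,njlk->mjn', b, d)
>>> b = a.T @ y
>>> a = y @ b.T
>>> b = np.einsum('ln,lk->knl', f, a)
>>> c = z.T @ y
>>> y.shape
(7, 7)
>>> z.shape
(7, 5)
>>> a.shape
(7, 5)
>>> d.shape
(5, 5, 17, 5)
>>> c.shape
(5, 7)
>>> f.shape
(7, 17)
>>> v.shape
(7,)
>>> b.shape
(5, 17, 7)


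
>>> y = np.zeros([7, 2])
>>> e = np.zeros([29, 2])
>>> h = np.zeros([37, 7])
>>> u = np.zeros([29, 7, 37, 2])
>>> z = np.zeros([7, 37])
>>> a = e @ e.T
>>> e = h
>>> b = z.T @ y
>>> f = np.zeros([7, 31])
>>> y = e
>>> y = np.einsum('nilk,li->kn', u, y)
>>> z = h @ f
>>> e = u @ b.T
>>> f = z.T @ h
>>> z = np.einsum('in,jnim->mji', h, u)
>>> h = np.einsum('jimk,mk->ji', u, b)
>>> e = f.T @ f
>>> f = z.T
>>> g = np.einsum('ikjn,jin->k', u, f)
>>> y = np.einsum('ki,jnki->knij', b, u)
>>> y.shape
(37, 7, 2, 29)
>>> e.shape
(7, 7)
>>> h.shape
(29, 7)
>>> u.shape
(29, 7, 37, 2)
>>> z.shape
(2, 29, 37)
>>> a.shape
(29, 29)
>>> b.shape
(37, 2)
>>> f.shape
(37, 29, 2)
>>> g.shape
(7,)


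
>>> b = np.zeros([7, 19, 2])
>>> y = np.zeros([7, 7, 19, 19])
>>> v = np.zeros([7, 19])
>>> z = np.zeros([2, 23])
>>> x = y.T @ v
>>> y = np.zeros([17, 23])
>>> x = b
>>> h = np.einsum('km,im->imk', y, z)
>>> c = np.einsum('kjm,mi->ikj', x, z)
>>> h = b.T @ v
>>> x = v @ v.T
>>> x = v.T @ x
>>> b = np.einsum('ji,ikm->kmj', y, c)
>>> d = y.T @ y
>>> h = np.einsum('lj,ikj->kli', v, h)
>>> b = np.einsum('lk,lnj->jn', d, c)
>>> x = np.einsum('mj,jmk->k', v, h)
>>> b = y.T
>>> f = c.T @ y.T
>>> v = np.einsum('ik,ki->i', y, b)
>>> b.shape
(23, 17)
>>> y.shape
(17, 23)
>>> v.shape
(17,)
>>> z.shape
(2, 23)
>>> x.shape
(2,)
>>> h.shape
(19, 7, 2)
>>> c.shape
(23, 7, 19)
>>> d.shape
(23, 23)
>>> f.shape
(19, 7, 17)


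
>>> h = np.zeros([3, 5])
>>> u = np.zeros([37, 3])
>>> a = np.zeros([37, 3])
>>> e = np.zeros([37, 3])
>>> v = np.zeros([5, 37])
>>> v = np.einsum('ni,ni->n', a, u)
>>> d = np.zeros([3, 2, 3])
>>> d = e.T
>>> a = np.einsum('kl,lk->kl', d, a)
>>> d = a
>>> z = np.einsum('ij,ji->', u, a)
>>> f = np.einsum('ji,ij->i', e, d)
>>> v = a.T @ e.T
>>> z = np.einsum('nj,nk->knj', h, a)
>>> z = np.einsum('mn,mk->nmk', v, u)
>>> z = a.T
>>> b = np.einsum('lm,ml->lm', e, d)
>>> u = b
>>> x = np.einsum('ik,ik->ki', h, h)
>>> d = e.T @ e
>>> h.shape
(3, 5)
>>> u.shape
(37, 3)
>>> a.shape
(3, 37)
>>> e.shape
(37, 3)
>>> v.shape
(37, 37)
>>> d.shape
(3, 3)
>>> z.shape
(37, 3)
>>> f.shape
(3,)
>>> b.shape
(37, 3)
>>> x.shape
(5, 3)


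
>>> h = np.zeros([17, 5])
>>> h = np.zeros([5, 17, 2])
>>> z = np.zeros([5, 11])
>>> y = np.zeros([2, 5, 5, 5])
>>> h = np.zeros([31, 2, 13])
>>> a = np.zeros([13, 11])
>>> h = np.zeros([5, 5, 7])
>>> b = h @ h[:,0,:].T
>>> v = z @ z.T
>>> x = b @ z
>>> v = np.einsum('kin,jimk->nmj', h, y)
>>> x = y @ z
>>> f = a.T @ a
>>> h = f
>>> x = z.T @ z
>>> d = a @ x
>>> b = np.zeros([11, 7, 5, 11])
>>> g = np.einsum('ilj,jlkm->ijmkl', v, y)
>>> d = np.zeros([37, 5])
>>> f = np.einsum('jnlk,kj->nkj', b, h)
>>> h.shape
(11, 11)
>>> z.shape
(5, 11)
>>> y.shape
(2, 5, 5, 5)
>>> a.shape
(13, 11)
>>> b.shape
(11, 7, 5, 11)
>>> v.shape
(7, 5, 2)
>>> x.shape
(11, 11)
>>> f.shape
(7, 11, 11)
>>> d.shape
(37, 5)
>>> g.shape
(7, 2, 5, 5, 5)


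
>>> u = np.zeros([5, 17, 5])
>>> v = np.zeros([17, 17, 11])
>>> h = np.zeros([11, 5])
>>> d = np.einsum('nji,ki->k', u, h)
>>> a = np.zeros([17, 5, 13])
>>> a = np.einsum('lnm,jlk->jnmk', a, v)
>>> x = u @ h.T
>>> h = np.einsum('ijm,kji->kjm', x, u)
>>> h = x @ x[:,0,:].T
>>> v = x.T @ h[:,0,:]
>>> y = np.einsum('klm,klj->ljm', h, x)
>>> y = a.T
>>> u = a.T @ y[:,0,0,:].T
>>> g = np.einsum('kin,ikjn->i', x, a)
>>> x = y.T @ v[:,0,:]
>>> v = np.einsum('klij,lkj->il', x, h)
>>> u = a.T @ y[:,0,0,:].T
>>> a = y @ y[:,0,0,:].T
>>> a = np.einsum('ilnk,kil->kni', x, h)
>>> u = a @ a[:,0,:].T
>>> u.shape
(5, 13, 5)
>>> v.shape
(13, 5)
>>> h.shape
(5, 17, 5)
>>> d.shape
(11,)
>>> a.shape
(5, 13, 17)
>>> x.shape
(17, 5, 13, 5)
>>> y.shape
(11, 13, 5, 17)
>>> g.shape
(17,)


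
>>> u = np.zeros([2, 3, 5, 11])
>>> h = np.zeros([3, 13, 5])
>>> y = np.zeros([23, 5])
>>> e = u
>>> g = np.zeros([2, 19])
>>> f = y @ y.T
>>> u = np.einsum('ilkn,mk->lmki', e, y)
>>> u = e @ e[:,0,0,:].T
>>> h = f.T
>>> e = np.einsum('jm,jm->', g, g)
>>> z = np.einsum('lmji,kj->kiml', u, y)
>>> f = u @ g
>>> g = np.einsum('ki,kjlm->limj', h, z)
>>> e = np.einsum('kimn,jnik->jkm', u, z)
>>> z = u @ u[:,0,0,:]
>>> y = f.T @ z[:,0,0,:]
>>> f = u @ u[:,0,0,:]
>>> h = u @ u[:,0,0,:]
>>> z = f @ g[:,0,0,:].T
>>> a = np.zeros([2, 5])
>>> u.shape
(2, 3, 5, 2)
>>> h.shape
(2, 3, 5, 2)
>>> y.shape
(19, 5, 3, 2)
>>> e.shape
(23, 2, 5)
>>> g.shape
(3, 23, 2, 2)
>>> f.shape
(2, 3, 5, 2)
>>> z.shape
(2, 3, 5, 3)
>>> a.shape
(2, 5)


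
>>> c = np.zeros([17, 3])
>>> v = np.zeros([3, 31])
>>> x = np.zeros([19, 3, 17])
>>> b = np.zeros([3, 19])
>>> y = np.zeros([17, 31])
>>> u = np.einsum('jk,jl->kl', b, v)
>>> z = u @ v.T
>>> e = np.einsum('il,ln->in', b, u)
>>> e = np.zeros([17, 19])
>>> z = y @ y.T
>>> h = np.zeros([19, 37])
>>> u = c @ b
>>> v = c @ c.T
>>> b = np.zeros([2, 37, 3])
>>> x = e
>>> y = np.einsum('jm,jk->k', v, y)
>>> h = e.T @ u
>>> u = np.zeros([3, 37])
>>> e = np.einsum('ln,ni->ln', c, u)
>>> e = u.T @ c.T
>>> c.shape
(17, 3)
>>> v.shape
(17, 17)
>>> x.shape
(17, 19)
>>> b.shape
(2, 37, 3)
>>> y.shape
(31,)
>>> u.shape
(3, 37)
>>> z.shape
(17, 17)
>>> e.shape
(37, 17)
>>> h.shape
(19, 19)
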